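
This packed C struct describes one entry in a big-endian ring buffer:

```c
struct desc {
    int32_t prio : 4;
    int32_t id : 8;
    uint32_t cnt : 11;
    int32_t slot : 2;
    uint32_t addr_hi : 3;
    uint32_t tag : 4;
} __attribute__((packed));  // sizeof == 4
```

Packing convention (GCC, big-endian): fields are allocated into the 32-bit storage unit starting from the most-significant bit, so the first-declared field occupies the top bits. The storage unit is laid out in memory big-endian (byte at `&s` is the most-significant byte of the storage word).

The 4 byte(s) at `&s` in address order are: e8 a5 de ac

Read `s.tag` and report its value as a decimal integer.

[0]=0xe8 [1]=0xa5 [2]=0xde [3]=0xac (big-endian) → word 0xe8a5deac
prio:4 @ bit 28 → (0xe8a5deac>>28)&0xf = 0xe
id:8 @ bit 20 → (0xe8a5deac>>20)&0xff = 0x8a
cnt:11 @ bit 9 → (0xe8a5deac>>9)&0x7ff = 0x2ef
slot:2 @ bit 7 → (0xe8a5deac>>7)&0x3 = 0x1
addr_hi:3 @ bit 4 → (0xe8a5deac>>4)&0x7 = 0x2
tag:4 @ bit 0 → (0xe8a5deac>>0)&0xf = 0xc  ←

12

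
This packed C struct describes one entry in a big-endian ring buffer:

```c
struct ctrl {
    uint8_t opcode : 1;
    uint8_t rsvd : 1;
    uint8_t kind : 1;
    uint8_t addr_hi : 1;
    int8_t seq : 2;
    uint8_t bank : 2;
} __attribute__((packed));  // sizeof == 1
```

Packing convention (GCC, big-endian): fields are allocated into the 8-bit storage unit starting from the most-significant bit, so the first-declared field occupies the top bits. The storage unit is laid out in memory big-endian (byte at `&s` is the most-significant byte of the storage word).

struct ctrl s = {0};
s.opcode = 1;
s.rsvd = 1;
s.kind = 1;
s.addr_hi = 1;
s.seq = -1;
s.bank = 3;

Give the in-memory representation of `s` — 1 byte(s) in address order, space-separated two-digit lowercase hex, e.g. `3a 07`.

ff

[7+:1] opcode=1 & 0x1 = 0x1; word=0x80
[6+:1] rsvd=1 & 0x1 = 0x1; word=0xc0
[5+:1] kind=1 & 0x1 = 0x1; word=0xe0
[4+:1] addr_hi=1 & 0x1 = 0x1; word=0xf0
[2+:2] seq=-1 & 0x3 = 0x3; word=0xfc
[0+:2] bank=3 & 0x3 = 0x3; word=0xff
word = 0xff → big-endian bytes:
  [0]=0xff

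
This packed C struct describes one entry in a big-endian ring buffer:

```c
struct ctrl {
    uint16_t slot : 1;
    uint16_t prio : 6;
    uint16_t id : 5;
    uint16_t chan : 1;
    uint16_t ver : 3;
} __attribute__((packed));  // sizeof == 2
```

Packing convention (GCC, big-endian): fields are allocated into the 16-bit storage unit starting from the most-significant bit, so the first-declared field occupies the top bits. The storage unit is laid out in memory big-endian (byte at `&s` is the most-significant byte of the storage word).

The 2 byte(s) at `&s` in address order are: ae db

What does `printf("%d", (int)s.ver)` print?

[0]=0xae [1]=0xdb (big-endian) → word 0xaedb
slot:1 @ bit 15 → (0xaedb>>15)&0x1 = 0x1
prio:6 @ bit 9 → (0xaedb>>9)&0x3f = 0x17
id:5 @ bit 4 → (0xaedb>>4)&0x1f = 0xd
chan:1 @ bit 3 → (0xaedb>>3)&0x1 = 0x1
ver:3 @ bit 0 → (0xaedb>>0)&0x7 = 0x3  ←

3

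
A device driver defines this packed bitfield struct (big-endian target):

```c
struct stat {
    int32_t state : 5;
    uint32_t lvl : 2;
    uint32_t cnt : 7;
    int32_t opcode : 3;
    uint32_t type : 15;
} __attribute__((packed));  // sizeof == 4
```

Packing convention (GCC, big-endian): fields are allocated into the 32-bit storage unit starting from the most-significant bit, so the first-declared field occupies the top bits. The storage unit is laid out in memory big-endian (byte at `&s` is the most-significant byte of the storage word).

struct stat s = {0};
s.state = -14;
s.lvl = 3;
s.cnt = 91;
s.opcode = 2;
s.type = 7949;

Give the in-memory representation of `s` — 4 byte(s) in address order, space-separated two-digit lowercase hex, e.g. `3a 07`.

state (5b) val=-14 bits=0x12 at bit 27: 0x90000000
lvl (2b) val=3 bits=0x3 at bit 25: 0x96000000
cnt (7b) val=91 bits=0x5b at bit 18: 0x976c0000
opcode (3b) val=2 bits=0x2 at bit 15: 0x976d0000
type (15b) val=7949 bits=0x1f0d at bit 0: 0x976d1f0d
word = 0x976d1f0d → big-endian bytes:
  [0]=0x97  [1]=0x6d  [2]=0x1f  [3]=0x0d

97 6d 1f 0d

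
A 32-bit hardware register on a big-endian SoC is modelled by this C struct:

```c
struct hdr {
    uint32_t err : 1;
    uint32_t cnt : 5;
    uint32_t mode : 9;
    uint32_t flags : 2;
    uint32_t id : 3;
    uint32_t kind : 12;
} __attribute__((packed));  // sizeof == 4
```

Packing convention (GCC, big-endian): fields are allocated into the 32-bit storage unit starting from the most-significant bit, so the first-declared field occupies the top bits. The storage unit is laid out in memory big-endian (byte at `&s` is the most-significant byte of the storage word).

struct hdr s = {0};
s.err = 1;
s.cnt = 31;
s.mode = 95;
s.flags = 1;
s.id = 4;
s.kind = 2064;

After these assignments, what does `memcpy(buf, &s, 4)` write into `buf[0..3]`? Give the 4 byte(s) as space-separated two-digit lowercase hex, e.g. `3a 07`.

[31+:1] err=1 & 0x1 = 0x1; word=0x80000000
[26+:5] cnt=31 & 0x1f = 0x1f; word=0xfc000000
[17+:9] mode=95 & 0x1ff = 0x5f; word=0xfcbe0000
[15+:2] flags=1 & 0x3 = 0x1; word=0xfcbe8000
[12+:3] id=4 & 0x7 = 0x4; word=0xfcbec000
[0+:12] kind=2064 & 0xfff = 0x810; word=0xfcbec810
word = 0xfcbec810 → big-endian bytes:
  [0]=0xfc  [1]=0xbe  [2]=0xc8  [3]=0x10

fc be c8 10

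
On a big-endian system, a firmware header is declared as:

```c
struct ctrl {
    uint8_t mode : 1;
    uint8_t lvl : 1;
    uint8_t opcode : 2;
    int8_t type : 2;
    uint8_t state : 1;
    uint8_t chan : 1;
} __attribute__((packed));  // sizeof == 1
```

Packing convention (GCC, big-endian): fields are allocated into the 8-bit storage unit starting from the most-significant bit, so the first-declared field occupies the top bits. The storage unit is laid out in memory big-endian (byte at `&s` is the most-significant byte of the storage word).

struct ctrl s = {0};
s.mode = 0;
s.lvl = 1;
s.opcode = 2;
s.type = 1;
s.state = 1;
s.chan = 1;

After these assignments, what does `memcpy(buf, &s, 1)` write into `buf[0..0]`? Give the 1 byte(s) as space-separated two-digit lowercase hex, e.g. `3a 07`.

mode:1 = 0 → 0x0 << 7 → word 0x00
lvl:1 = 1 → 0x1 << 6 → word 0x40
opcode:2 = 2 → 0x2 << 4 → word 0x60
type:2 = 1 → 0x1 << 2 → word 0x64
state:1 = 1 → 0x1 << 1 → word 0x66
chan:1 = 1 → 0x1 << 0 → word 0x67
word = 0x67 → big-endian bytes:
  [0]=0x67

67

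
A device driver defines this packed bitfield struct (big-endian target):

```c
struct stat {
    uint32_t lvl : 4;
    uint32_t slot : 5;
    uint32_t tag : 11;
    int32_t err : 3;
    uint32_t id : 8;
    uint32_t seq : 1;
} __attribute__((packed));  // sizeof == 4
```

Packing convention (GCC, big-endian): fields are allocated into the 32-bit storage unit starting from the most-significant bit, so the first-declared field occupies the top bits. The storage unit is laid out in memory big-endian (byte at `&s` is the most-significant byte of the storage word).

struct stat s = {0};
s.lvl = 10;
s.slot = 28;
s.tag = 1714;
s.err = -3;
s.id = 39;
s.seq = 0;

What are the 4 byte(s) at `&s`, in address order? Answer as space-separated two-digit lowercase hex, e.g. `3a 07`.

lvl:4 = 10 → 0xa << 28 → word 0xa0000000
slot:5 = 28 → 0x1c << 23 → word 0xae000000
tag:11 = 1714 → 0x6b2 << 12 → word 0xae6b2000
err:3 = -3 → 0x5 << 9 → word 0xae6b2a00
id:8 = 39 → 0x27 << 1 → word 0xae6b2a4e
seq:1 = 0 → 0x0 << 0 → word 0xae6b2a4e
word = 0xae6b2a4e → big-endian bytes:
  [0]=0xae  [1]=0x6b  [2]=0x2a  [3]=0x4e

ae 6b 2a 4e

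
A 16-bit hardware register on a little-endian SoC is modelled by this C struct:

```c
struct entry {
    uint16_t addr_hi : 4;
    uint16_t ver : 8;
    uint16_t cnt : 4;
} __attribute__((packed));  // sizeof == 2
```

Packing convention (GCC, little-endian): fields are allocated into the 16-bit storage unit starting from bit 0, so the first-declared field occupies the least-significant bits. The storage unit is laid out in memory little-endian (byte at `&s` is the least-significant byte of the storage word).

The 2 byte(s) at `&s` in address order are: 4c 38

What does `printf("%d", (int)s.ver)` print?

132

[0]=0x4c [1]=0x38 (little-endian) → word 0x384c
addr_hi:4 @ bit 0 → (0x384c>>0)&0xf = 0xc
ver:8 @ bit 4 → (0x384c>>4)&0xff = 0x84  ←
cnt:4 @ bit 12 → (0x384c>>12)&0xf = 0x3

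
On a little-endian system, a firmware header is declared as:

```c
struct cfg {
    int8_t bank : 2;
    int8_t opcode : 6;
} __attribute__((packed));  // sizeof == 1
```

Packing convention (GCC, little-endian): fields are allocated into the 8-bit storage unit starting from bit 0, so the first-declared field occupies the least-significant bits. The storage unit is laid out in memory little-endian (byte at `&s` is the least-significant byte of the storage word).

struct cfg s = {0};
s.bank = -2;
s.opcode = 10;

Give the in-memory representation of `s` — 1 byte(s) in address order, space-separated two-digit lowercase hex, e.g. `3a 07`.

2a

[0+:2] bank=-2 & 0x3 = 0x2; word=0x02
[2+:6] opcode=10 & 0x3f = 0xa; word=0x2a
word = 0x2a → little-endian bytes:
  [0]=0x2a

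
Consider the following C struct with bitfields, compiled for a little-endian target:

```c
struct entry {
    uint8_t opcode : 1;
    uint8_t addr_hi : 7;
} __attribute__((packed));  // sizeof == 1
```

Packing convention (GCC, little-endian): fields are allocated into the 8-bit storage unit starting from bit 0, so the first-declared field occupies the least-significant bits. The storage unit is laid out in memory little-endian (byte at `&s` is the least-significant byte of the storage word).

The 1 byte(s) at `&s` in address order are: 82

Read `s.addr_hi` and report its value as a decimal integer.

65

[0]=0x82 (little-endian) → word 0x82
opcode [0+:1] = (word>>0) & 0x1 = 0
addr_hi [1+:7] = (word>>1) & 0x7f = 65  ←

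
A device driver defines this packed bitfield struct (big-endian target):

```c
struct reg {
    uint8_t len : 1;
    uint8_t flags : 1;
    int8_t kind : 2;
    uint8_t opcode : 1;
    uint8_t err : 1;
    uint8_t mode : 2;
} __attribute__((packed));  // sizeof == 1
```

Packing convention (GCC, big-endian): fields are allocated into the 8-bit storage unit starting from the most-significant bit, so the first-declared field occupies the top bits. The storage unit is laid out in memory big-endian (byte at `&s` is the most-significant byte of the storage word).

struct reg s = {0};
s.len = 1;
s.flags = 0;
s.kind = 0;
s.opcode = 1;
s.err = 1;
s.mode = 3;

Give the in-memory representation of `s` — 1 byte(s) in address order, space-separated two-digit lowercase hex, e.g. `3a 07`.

len:1 = 1 → 0x1 << 7 → word 0x80
flags:1 = 0 → 0x0 << 6 → word 0x80
kind:2 = 0 → 0x0 << 4 → word 0x80
opcode:1 = 1 → 0x1 << 3 → word 0x88
err:1 = 1 → 0x1 << 2 → word 0x8c
mode:2 = 3 → 0x3 << 0 → word 0x8f
word = 0x8f → big-endian bytes:
  [0]=0x8f

8f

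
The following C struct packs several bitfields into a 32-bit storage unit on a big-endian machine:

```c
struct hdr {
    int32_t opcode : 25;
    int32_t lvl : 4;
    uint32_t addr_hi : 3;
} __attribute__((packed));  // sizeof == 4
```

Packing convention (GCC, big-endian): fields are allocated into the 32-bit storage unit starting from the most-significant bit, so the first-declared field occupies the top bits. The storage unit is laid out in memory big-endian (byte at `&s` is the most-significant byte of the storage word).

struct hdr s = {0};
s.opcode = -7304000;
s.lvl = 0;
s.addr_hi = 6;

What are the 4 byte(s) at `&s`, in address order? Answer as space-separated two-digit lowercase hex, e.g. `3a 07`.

opcode (25b) val=-7304000 bits=0x1908cc0 at bit 7: 0xc8466000
lvl (4b) val=0 bits=0x0 at bit 3: 0xc8466000
addr_hi (3b) val=6 bits=0x6 at bit 0: 0xc8466006
word = 0xc8466006 → big-endian bytes:
  [0]=0xc8  [1]=0x46  [2]=0x60  [3]=0x06

c8 46 60 06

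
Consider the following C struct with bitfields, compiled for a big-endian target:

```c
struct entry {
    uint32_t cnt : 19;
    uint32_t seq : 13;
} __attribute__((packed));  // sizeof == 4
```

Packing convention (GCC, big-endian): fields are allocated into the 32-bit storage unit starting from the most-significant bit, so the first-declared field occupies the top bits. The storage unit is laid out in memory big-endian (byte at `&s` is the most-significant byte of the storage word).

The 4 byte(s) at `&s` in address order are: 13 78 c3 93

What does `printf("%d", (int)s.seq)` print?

[0]=0x13 [1]=0x78 [2]=0xc3 [3]=0x93 (big-endian) → word 0x1378c393
cnt [13+:19] = (word>>13) & 0x7ffff = 39878
seq [0+:13] = (word>>0) & 0x1fff = 915  ←

915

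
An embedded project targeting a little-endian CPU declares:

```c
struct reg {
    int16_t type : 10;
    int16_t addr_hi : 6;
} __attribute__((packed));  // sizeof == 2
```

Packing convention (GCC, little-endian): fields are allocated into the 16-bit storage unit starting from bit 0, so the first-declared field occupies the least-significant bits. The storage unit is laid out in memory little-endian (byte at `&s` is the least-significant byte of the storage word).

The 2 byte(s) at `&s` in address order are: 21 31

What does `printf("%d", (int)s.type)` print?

289

[0]=0x21 [1]=0x31 (little-endian) → word 0x3121
type [0+:10] = (word>>0) & 0x3ff = 289  ←
addr_hi [10+:6] = (word>>10) & 0x3f = 12
type signed 10b, MSB=0: value = 289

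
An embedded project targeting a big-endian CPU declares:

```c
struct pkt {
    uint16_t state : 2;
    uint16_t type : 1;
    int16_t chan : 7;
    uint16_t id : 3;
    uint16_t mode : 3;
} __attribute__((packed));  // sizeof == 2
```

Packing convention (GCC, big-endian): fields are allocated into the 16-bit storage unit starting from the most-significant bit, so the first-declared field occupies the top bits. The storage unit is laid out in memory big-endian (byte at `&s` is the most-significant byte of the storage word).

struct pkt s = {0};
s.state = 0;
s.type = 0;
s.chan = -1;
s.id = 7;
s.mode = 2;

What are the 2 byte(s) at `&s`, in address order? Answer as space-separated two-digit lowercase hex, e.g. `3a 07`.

[14+:2] state=0 & 0x3 = 0x0; word=0x0000
[13+:1] type=0 & 0x1 = 0x0; word=0x0000
[6+:7] chan=-1 & 0x7f = 0x7f; word=0x1fc0
[3+:3] id=7 & 0x7 = 0x7; word=0x1ff8
[0+:3] mode=2 & 0x7 = 0x2; word=0x1ffa
word = 0x1ffa → big-endian bytes:
  [0]=0x1f  [1]=0xfa

1f fa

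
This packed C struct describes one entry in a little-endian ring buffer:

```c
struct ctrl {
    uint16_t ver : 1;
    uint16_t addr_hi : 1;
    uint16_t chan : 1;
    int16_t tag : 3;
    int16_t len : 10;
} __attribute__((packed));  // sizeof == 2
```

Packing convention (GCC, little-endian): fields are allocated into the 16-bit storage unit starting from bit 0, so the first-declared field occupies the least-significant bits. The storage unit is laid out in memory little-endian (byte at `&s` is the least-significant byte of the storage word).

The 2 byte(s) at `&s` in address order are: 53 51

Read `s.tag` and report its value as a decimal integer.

2

[0]=0x53 [1]=0x51 (little-endian) → word 0x5153
ver [0+:1] = (word>>0) & 0x1 = 1
addr_hi [1+:1] = (word>>1) & 0x1 = 1
chan [2+:1] = (word>>2) & 0x1 = 0
tag [3+:3] = (word>>3) & 0x7 = 2  ←
len [6+:10] = (word>>6) & 0x3ff = 325
tag signed 3b, MSB=0: value = 2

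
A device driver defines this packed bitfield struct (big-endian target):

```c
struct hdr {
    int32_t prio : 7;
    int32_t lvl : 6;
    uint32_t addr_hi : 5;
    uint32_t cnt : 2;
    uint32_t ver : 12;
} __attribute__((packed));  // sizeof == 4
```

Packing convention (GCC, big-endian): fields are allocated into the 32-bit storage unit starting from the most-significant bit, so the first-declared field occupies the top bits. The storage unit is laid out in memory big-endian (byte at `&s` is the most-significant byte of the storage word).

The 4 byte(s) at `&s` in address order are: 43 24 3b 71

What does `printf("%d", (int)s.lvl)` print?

[0]=0x43 [1]=0x24 [2]=0x3b [3]=0x71 (big-endian) → word 0x43243b71
prio [25+:7] = (word>>25) & 0x7f = 33
lvl [19+:6] = (word>>19) & 0x3f = 36  ←
addr_hi [14+:5] = (word>>14) & 0x1f = 16
cnt [12+:2] = (word>>12) & 0x3 = 3
ver [0+:12] = (word>>0) & 0xfff = 2929
lvl signed 6b, MSB=1: 36 - 64 = -28

-28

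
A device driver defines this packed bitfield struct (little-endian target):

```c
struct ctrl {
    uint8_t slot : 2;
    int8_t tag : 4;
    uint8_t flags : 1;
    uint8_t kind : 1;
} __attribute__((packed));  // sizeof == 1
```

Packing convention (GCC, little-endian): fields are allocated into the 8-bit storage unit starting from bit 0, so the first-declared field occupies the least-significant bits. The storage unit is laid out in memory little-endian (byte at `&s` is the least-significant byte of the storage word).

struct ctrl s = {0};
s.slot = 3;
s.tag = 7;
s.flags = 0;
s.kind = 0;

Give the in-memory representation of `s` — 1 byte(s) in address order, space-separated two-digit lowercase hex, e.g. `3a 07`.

[0+:2] slot=3 & 0x3 = 0x3; word=0x03
[2+:4] tag=7 & 0xf = 0x7; word=0x1f
[6+:1] flags=0 & 0x1 = 0x0; word=0x1f
[7+:1] kind=0 & 0x1 = 0x0; word=0x1f
word = 0x1f → little-endian bytes:
  [0]=0x1f

1f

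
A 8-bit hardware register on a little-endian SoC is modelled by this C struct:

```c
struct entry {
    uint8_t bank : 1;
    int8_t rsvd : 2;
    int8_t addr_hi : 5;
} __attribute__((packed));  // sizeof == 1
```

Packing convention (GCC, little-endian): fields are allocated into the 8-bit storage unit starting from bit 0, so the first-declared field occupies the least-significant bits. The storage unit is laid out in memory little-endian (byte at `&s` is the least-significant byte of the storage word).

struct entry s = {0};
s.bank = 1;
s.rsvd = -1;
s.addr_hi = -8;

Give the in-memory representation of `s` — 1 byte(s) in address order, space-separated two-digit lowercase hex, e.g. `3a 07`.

[0+:1] bank=1 & 0x1 = 0x1; word=0x01
[1+:2] rsvd=-1 & 0x3 = 0x3; word=0x07
[3+:5] addr_hi=-8 & 0x1f = 0x18; word=0xc7
word = 0xc7 → little-endian bytes:
  [0]=0xc7

c7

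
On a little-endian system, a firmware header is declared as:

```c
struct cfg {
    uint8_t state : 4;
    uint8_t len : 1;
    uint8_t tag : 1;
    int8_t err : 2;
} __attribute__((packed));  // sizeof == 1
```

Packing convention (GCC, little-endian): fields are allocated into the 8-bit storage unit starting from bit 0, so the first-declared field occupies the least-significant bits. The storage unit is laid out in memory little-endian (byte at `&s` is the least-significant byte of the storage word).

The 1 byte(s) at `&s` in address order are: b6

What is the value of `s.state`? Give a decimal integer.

6

[0]=0xb6 (little-endian) → word 0xb6
state [0+:4] = (word>>0) & 0xf = 6  ←
len [4+:1] = (word>>4) & 0x1 = 1
tag [5+:1] = (word>>5) & 0x1 = 1
err [6+:2] = (word>>6) & 0x3 = 2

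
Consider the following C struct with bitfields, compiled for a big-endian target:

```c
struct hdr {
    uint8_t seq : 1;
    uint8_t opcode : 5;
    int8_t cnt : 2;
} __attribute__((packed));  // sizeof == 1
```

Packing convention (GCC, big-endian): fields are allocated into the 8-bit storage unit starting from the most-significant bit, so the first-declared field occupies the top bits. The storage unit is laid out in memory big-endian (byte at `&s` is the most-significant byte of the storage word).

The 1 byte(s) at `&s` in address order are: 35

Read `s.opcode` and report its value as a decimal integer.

[0]=0x35 (big-endian) → word 0x35
seq:1 @ bit 7 → (0x35>>7)&0x1 = 0x0
opcode:5 @ bit 2 → (0x35>>2)&0x1f = 0xd  ←
cnt:2 @ bit 0 → (0x35>>0)&0x3 = 0x1

13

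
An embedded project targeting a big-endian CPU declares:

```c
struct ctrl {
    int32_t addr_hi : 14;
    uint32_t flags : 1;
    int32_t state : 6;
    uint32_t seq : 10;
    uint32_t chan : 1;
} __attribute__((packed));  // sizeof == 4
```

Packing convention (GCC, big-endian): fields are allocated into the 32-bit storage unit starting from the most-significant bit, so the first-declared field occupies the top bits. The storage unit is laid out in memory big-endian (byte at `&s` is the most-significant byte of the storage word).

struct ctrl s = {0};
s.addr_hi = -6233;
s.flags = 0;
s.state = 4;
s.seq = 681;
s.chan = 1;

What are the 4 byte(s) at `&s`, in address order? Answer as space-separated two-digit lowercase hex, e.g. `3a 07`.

9e 9c 25 53

addr_hi (14b) val=-6233 bits=0x27a7 at bit 18: 0x9e9c0000
flags (1b) val=0 bits=0x0 at bit 17: 0x9e9c0000
state (6b) val=4 bits=0x4 at bit 11: 0x9e9c2000
seq (10b) val=681 bits=0x2a9 at bit 1: 0x9e9c2552
chan (1b) val=1 bits=0x1 at bit 0: 0x9e9c2553
word = 0x9e9c2553 → big-endian bytes:
  [0]=0x9e  [1]=0x9c  [2]=0x25  [3]=0x53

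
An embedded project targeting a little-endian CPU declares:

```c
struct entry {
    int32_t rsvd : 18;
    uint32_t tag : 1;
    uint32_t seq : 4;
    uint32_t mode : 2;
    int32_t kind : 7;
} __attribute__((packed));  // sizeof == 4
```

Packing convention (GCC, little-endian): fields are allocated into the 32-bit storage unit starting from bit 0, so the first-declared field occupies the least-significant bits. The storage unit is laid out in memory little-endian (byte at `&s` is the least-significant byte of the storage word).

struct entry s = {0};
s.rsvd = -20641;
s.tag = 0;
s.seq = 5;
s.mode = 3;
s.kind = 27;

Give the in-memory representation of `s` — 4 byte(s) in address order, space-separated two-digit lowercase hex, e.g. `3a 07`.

5f af ab 37

rsvd:18 = -20641 → 0x3af5f << 0 → word 0x0003af5f
tag:1 = 0 → 0x0 << 18 → word 0x0003af5f
seq:4 = 5 → 0x5 << 19 → word 0x002baf5f
mode:2 = 3 → 0x3 << 23 → word 0x01abaf5f
kind:7 = 27 → 0x1b << 25 → word 0x37abaf5f
word = 0x37abaf5f → little-endian bytes:
  [0]=0x5f  [1]=0xaf  [2]=0xab  [3]=0x37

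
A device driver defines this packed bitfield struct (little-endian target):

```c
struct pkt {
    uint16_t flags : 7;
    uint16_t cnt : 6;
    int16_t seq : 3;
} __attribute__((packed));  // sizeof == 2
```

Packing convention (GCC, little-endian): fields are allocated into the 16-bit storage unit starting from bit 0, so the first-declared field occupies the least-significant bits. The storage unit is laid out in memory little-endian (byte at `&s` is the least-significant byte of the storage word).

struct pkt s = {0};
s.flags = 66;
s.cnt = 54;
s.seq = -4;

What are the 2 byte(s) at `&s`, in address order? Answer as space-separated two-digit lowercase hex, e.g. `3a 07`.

42 9b

flags (7b) val=66 bits=0x42 at bit 0: 0x0042
cnt (6b) val=54 bits=0x36 at bit 7: 0x1b42
seq (3b) val=-4 bits=0x4 at bit 13: 0x9b42
word = 0x9b42 → little-endian bytes:
  [0]=0x42  [1]=0x9b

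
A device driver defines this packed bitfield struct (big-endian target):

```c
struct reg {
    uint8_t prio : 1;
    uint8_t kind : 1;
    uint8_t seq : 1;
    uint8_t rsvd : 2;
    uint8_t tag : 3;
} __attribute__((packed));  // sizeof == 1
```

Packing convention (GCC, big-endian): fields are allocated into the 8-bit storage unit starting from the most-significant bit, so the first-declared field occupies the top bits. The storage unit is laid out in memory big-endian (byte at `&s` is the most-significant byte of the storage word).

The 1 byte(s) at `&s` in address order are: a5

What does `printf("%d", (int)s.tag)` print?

[0]=0xa5 (big-endian) → word 0xa5
prio:1 @ bit 7 → (0xa5>>7)&0x1 = 0x1
kind:1 @ bit 6 → (0xa5>>6)&0x1 = 0x0
seq:1 @ bit 5 → (0xa5>>5)&0x1 = 0x1
rsvd:2 @ bit 3 → (0xa5>>3)&0x3 = 0x0
tag:3 @ bit 0 → (0xa5>>0)&0x7 = 0x5  ←

5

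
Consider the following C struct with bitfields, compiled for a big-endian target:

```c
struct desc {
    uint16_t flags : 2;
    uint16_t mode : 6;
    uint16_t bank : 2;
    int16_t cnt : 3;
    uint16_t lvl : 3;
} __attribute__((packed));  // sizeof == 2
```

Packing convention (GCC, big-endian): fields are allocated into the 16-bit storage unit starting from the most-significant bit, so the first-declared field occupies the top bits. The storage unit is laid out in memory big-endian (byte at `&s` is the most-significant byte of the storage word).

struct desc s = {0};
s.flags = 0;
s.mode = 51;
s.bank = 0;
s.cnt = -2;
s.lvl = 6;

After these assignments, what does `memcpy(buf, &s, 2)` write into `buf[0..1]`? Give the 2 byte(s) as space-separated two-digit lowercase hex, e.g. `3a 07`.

33 36

flags (2b) val=0 bits=0x0 at bit 14: 0x0000
mode (6b) val=51 bits=0x33 at bit 8: 0x3300
bank (2b) val=0 bits=0x0 at bit 6: 0x3300
cnt (3b) val=-2 bits=0x6 at bit 3: 0x3330
lvl (3b) val=6 bits=0x6 at bit 0: 0x3336
word = 0x3336 → big-endian bytes:
  [0]=0x33  [1]=0x36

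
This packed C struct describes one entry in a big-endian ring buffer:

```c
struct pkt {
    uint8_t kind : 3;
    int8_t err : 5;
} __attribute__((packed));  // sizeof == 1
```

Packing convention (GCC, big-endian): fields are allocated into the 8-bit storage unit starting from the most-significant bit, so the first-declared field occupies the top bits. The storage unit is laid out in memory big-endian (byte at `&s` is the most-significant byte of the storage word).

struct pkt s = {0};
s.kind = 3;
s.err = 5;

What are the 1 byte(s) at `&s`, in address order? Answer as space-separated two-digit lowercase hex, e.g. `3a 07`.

[5+:3] kind=3 & 0x7 = 0x3; word=0x60
[0+:5] err=5 & 0x1f = 0x5; word=0x65
word = 0x65 → big-endian bytes:
  [0]=0x65

65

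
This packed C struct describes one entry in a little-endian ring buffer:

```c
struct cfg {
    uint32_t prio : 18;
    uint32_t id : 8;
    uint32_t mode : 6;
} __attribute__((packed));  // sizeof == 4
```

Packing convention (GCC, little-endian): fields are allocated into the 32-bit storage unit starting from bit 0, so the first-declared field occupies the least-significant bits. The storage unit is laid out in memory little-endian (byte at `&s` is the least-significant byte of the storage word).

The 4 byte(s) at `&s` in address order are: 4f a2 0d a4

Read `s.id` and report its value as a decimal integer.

3

[0]=0x4f [1]=0xa2 [2]=0x0d [3]=0xa4 (little-endian) → word 0xa40da24f
prio:18 @ bit 0 → (0xa40da24f>>0)&0x3ffff = 0x1a24f
id:8 @ bit 18 → (0xa40da24f>>18)&0xff = 0x3  ←
mode:6 @ bit 26 → (0xa40da24f>>26)&0x3f = 0x29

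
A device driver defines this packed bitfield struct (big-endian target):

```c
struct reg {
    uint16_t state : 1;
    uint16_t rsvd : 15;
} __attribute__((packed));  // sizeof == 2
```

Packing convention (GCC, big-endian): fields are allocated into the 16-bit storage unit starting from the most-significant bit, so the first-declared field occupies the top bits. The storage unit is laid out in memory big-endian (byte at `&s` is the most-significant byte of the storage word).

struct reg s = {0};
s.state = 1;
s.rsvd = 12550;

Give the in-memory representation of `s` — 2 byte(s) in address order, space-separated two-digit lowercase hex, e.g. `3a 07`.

[15+:1] state=1 & 0x1 = 0x1; word=0x8000
[0+:15] rsvd=12550 & 0x7fff = 0x3106; word=0xb106
word = 0xb106 → big-endian bytes:
  [0]=0xb1  [1]=0x06

b1 06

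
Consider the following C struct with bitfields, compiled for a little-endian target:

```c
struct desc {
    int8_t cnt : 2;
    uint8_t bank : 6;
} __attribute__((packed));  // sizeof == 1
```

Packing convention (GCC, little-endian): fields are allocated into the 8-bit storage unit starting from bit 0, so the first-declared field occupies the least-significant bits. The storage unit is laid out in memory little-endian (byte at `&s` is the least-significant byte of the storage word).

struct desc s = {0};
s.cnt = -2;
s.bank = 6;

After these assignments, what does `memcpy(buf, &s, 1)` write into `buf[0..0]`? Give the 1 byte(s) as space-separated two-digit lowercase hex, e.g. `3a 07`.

cnt (2b) val=-2 bits=0x2 at bit 0: 0x02
bank (6b) val=6 bits=0x6 at bit 2: 0x1a
word = 0x1a → little-endian bytes:
  [0]=0x1a

1a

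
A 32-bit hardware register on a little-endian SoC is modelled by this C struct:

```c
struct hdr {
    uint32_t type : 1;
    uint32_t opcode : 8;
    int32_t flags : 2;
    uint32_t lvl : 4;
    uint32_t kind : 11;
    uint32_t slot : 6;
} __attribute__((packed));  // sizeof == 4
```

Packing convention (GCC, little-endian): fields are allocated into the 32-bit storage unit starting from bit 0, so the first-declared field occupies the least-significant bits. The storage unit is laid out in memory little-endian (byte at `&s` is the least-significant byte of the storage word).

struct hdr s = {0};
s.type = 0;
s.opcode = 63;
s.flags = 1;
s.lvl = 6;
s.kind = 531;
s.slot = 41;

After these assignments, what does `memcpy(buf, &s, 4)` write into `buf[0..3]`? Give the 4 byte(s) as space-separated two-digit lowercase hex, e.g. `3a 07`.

7e b2 09 a5

type (1b) val=0 bits=0x0 at bit 0: 0x00000000
opcode (8b) val=63 bits=0x3f at bit 1: 0x0000007e
flags (2b) val=1 bits=0x1 at bit 9: 0x0000027e
lvl (4b) val=6 bits=0x6 at bit 11: 0x0000327e
kind (11b) val=531 bits=0x213 at bit 15: 0x0109b27e
slot (6b) val=41 bits=0x29 at bit 26: 0xa509b27e
word = 0xa509b27e → little-endian bytes:
  [0]=0x7e  [1]=0xb2  [2]=0x09  [3]=0xa5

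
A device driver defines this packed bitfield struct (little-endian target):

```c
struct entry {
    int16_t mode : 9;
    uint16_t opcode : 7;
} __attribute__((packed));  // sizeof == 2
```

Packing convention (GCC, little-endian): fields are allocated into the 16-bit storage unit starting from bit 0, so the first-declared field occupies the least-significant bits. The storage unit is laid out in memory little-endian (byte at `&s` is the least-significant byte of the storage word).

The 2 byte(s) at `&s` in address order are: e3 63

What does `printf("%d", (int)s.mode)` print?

-29

[0]=0xe3 [1]=0x63 (little-endian) → word 0x63e3
mode:9 @ bit 0 → (0x63e3>>0)&0x1ff = 0x1e3  ←
opcode:7 @ bit 9 → (0x63e3>>9)&0x7f = 0x31
mode signed 9b, MSB=1: 483 - 512 = -29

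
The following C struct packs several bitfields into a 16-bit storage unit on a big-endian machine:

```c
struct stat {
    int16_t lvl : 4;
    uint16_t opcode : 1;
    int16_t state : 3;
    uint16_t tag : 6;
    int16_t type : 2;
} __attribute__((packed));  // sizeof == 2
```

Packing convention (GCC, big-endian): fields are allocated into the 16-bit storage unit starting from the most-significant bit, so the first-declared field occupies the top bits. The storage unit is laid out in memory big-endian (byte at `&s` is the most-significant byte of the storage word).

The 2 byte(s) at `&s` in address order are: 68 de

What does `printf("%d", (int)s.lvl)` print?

[0]=0x68 [1]=0xde (big-endian) → word 0x68de
lvl:4 @ bit 12 → (0x68de>>12)&0xf = 0x6  ←
opcode:1 @ bit 11 → (0x68de>>11)&0x1 = 0x1
state:3 @ bit 8 → (0x68de>>8)&0x7 = 0x0
tag:6 @ bit 2 → (0x68de>>2)&0x3f = 0x37
type:2 @ bit 0 → (0x68de>>0)&0x3 = 0x2
lvl signed 4b, MSB=0: value = 6

6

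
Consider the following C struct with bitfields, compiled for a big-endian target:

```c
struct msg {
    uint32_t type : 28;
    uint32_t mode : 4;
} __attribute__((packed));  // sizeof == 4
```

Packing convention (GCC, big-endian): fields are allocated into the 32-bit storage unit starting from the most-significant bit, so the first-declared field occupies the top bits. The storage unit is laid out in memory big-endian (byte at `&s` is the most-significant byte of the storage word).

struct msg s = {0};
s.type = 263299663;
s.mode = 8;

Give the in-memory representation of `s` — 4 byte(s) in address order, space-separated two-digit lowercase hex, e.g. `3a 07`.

fb 1a 24 f8

type (28b) val=263299663 bits=0xfb1a24f at bit 4: 0xfb1a24f0
mode (4b) val=8 bits=0x8 at bit 0: 0xfb1a24f8
word = 0xfb1a24f8 → big-endian bytes:
  [0]=0xfb  [1]=0x1a  [2]=0x24  [3]=0xf8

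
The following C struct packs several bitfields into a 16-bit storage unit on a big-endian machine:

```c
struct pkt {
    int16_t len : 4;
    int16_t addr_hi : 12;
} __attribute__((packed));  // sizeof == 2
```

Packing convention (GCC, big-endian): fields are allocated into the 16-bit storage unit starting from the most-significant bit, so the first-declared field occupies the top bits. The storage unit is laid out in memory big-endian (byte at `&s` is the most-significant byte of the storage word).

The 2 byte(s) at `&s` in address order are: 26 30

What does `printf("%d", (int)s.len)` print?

[0]=0x26 [1]=0x30 (big-endian) → word 0x2630
len [12+:4] = (word>>12) & 0xf = 2  ←
addr_hi [0+:12] = (word>>0) & 0xfff = 1584
len signed 4b, MSB=0: value = 2

2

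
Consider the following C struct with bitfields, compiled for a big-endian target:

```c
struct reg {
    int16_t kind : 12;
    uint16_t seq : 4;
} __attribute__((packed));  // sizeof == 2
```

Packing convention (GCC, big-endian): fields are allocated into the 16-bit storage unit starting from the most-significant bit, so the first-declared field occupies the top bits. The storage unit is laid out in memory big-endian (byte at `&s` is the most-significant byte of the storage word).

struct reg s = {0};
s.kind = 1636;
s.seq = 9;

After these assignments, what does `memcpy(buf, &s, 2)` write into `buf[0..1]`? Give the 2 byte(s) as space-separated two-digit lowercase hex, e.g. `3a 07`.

66 49

kind (12b) val=1636 bits=0x664 at bit 4: 0x6640
seq (4b) val=9 bits=0x9 at bit 0: 0x6649
word = 0x6649 → big-endian bytes:
  [0]=0x66  [1]=0x49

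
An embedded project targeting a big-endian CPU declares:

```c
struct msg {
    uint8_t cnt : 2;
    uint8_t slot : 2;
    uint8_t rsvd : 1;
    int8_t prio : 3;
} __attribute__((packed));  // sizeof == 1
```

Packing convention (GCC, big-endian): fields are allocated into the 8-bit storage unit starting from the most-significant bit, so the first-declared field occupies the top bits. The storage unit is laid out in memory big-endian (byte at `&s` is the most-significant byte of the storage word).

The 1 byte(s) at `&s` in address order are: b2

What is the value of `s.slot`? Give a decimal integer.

3

[0]=0xb2 (big-endian) → word 0xb2
cnt [6+:2] = (word>>6) & 0x3 = 2
slot [4+:2] = (word>>4) & 0x3 = 3  ←
rsvd [3+:1] = (word>>3) & 0x1 = 0
prio [0+:3] = (word>>0) & 0x7 = 2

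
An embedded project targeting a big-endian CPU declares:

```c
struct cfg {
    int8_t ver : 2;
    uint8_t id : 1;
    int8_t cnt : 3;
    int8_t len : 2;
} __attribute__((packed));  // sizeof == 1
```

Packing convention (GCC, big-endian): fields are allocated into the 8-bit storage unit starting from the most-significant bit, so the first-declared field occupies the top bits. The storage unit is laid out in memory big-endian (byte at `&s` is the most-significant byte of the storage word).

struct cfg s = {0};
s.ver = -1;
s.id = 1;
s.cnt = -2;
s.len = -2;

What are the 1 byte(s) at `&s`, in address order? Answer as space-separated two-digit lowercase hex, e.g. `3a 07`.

[6+:2] ver=-1 & 0x3 = 0x3; word=0xc0
[5+:1] id=1 & 0x1 = 0x1; word=0xe0
[2+:3] cnt=-2 & 0x7 = 0x6; word=0xf8
[0+:2] len=-2 & 0x3 = 0x2; word=0xfa
word = 0xfa → big-endian bytes:
  [0]=0xfa

fa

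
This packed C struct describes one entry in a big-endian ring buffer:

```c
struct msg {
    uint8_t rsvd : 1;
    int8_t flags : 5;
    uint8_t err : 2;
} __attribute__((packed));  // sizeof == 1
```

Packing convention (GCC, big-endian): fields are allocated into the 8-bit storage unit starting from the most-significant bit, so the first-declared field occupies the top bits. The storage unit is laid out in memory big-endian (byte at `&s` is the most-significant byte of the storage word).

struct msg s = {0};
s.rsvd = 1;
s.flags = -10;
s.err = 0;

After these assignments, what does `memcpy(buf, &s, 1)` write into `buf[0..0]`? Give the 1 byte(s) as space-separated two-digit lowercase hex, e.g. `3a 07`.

d8

[7+:1] rsvd=1 & 0x1 = 0x1; word=0x80
[2+:5] flags=-10 & 0x1f = 0x16; word=0xd8
[0+:2] err=0 & 0x3 = 0x0; word=0xd8
word = 0xd8 → big-endian bytes:
  [0]=0xd8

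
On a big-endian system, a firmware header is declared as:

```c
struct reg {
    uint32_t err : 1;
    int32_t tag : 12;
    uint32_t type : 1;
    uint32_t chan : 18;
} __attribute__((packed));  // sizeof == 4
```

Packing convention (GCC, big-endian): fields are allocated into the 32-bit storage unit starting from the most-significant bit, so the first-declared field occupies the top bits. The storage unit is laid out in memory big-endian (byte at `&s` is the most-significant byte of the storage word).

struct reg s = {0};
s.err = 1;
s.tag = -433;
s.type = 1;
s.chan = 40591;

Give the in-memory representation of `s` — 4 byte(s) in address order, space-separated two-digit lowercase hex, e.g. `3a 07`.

f2 7c 9e 8f

err:1 = 1 → 0x1 << 31 → word 0x80000000
tag:12 = -433 → 0xe4f << 19 → word 0xf2780000
type:1 = 1 → 0x1 << 18 → word 0xf27c0000
chan:18 = 40591 → 0x9e8f << 0 → word 0xf27c9e8f
word = 0xf27c9e8f → big-endian bytes:
  [0]=0xf2  [1]=0x7c  [2]=0x9e  [3]=0x8f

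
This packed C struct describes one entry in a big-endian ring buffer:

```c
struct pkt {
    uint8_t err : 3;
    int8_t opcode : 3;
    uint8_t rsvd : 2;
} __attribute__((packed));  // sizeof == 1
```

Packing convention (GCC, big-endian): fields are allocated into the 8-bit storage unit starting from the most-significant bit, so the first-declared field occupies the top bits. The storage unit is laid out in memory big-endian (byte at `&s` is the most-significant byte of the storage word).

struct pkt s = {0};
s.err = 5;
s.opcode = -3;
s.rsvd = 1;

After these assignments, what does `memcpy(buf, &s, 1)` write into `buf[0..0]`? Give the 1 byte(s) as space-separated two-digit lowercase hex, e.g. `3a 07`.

err:3 = 5 → 0x5 << 5 → word 0xa0
opcode:3 = -3 → 0x5 << 2 → word 0xb4
rsvd:2 = 1 → 0x1 << 0 → word 0xb5
word = 0xb5 → big-endian bytes:
  [0]=0xb5

b5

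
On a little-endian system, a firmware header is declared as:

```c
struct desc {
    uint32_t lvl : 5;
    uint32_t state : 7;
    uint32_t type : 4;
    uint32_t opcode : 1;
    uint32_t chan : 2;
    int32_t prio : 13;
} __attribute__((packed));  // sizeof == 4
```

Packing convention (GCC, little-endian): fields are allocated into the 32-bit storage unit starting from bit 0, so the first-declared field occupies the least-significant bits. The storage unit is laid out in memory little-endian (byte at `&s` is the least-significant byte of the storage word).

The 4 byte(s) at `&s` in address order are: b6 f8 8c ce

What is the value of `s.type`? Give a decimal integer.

15

[0]=0xb6 [1]=0xf8 [2]=0x8c [3]=0xce (little-endian) → word 0xce8cf8b6
lvl [0+:5] = (word>>0) & 0x1f = 22
state [5+:7] = (word>>5) & 0x7f = 69
type [12+:4] = (word>>12) & 0xf = 15  ←
opcode [16+:1] = (word>>16) & 0x1 = 0
chan [17+:2] = (word>>17) & 0x3 = 2
prio [19+:13] = (word>>19) & 0x1fff = 6609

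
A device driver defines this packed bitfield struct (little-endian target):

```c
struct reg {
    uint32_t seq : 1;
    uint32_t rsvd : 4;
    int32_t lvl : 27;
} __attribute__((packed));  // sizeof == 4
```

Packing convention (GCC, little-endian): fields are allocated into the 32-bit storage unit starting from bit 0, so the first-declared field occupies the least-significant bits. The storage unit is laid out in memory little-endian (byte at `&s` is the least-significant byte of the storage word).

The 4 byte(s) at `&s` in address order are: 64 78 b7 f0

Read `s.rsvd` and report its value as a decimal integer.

2

[0]=0x64 [1]=0x78 [2]=0xb7 [3]=0xf0 (little-endian) → word 0xf0b77864
seq:1 @ bit 0 → (0xf0b77864>>0)&0x1 = 0x0
rsvd:4 @ bit 1 → (0xf0b77864>>1)&0xf = 0x2  ←
lvl:27 @ bit 5 → (0xf0b77864>>5)&0x7ffffff = 0x785bbc3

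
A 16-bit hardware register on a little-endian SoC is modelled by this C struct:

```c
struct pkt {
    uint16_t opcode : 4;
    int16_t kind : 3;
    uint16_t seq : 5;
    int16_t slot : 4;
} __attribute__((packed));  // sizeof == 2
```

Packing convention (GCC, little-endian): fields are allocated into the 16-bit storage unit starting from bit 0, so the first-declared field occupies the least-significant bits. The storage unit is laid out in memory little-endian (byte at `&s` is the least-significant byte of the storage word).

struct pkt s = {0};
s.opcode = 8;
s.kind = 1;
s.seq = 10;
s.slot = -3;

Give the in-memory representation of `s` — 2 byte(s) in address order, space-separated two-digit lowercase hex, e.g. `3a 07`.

opcode:4 = 8 → 0x8 << 0 → word 0x0008
kind:3 = 1 → 0x1 << 4 → word 0x0018
seq:5 = 10 → 0xa << 7 → word 0x0518
slot:4 = -3 → 0xd << 12 → word 0xd518
word = 0xd518 → little-endian bytes:
  [0]=0x18  [1]=0xd5

18 d5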